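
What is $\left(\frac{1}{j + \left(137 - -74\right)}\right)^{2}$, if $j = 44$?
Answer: $\frac{1}{65025} \approx 1.5379 \cdot 10^{-5}$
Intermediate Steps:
$\left(\frac{1}{j + \left(137 - -74\right)}\right)^{2} = \left(\frac{1}{44 + \left(137 - -74\right)}\right)^{2} = \left(\frac{1}{44 + \left(137 + 74\right)}\right)^{2} = \left(\frac{1}{44 + 211}\right)^{2} = \left(\frac{1}{255}\right)^{2} = \frac{1}{65025}$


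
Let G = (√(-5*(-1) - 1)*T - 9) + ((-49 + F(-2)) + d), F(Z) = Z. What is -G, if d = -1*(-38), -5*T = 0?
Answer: 22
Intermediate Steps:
T = 0 (T = -⅕*0 = 0)
d = 38
G = -22 (G = (√(-5*(-1) - 1)*0 - 9) + ((-49 - 2) + 38) = (√(5 - 1)*0 - 9) + (-51 + 38) = (√4*0 - 9) - 13 = (2*0 - 9) - 13 = (0 - 9) - 13 = -9 - 13 = -22)
-G = -1*(-22) = 22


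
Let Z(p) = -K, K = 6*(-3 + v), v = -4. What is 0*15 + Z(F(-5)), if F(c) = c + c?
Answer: 42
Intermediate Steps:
K = -42 (K = 6*(-3 - 4) = 6*(-7) = -42)
F(c) = 2*c
Z(p) = 42 (Z(p) = -1*(-42) = 42)
0*15 + Z(F(-5)) = 0*15 + 42 = 0 + 42 = 42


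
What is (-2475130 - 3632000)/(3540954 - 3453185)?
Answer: -6107130/87769 ≈ -69.582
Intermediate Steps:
(-2475130 - 3632000)/(3540954 - 3453185) = -6107130/87769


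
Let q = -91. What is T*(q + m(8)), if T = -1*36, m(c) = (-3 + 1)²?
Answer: 3132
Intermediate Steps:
m(c) = 4 (m(c) = (-2)² = 4)
T = -36
T*(q + m(8)) = -36*(-91 + 4) = -36*(-87) = 3132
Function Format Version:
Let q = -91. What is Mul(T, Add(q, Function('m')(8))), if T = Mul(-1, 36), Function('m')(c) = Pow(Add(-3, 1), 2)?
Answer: 3132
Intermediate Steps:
Function('m')(c) = 4 (Function('m')(c) = Pow(-2, 2) = 4)
T = -36
Mul(T, Add(q, Function('m')(8))) = Mul(-36, Add(-91, 4)) = Mul(-36, -87) = 3132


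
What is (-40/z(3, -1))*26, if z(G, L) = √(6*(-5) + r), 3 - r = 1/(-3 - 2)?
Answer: 520*I*√670/67 ≈ 200.89*I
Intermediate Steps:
r = 16/5 (r = 3 - 1/(-3 - 2) = 3 - 1/(-5) = 3 - 1*(-⅕) = 3 + ⅕ = 16/5 ≈ 3.2000)
z(G, L) = I*√670/5 (z(G, L) = √(6*(-5) + 16/5) = √(-30 + 16/5) = √(-134/5) = I*√670/5)
(-40/z(3, -1))*26 = (-40/(I*√670/5))*26 = (-I*√670/134*(-40))*26 = (20*I*√670/67)*26 = 520*I*√670/67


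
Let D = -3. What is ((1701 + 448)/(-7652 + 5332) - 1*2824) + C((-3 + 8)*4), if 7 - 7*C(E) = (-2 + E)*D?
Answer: -45735283/16240 ≈ -2816.2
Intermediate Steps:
C(E) = ⅐ + 3*E/7 (C(E) = 1 - (-2 + E)*(-3)/7 = 1 - (6 - 3*E)/7 = 1 + (-6/7 + 3*E/7) = ⅐ + 3*E/7)
((1701 + 448)/(-7652 + 5332) - 1*2824) + C((-3 + 8)*4) = ((1701 + 448)/(-7652 + 5332) - 1*2824) + (⅐ + 3*((-3 + 8)*4)/7) = (2149/(-2320) - 2824) + (⅐ + 3*(5*4)/7) = (2149*(-1/2320) - 2824) + (⅐ + (3/7)*20) = (-2149/2320 - 2824) + (⅐ + 60/7) = -6553829/2320 + 61/7 = -45735283/16240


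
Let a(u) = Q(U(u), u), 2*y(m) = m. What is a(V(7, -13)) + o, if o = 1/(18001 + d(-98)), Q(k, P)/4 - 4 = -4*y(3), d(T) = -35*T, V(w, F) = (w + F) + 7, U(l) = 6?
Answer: -171447/21431 ≈ -8.0000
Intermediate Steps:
V(w, F) = 7 + F + w (V(w, F) = (F + w) + 7 = 7 + F + w)
y(m) = m/2
Q(k, P) = -8 (Q(k, P) = 16 + 4*(-2*3) = 16 + 4*(-4*3/2) = 16 + 4*(-6) = 16 - 24 = -8)
a(u) = -8
o = 1/21431 (o = 1/(18001 - 35*(-98)) = 1/(18001 + 3430) = 1/21431 ≈ 4.6661e-5)
a(V(7, -13)) + o = -8 + 1/21431 = -171447/21431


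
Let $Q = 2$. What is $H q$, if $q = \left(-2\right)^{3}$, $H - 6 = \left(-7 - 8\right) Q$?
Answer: $192$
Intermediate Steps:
$H = -24$ ($H = 6 + \left(-7 - 8\right) 2 = 6 - 30 = -24$)
$q = -8$
$H q = \left(-24\right) \left(-8\right) = 192$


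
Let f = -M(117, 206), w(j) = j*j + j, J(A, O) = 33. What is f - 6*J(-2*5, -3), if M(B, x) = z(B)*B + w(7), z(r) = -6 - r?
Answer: 14137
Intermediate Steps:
w(j) = j + j**2 (w(j) = j**2 + j = j + j**2)
M(B, x) = 56 + B*(-6 - B) (M(B, x) = (-6 - B)*B + 7*(1 + 7) = B*(-6 - B) + 7*8 = B*(-6 - B) + 56 = 56 + B*(-6 - B))
f = 14335 (f = -(56 - 1*117*(6 + 117)) = -(56 - 1*117*123) = -(56 - 14391) = -1*(-14335) = 14335)
f - 6*J(-2*5, -3) = 14335 - 6*33 = 14335 - 1*198 = 14335 - 198 = 14137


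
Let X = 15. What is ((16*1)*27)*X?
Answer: 6480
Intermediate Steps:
((16*1)*27)*X = ((16*1)*27)*15 = (16*27)*15 = 432*15 = 6480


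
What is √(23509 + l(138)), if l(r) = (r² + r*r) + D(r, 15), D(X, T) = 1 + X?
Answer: 2*√15434 ≈ 248.47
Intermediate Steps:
l(r) = 1 + r + 2*r² (l(r) = (r² + r*r) + (1 + r) = (r² + r²) + (1 + r) = 2*r² + (1 + r) = 1 + r + 2*r²)
√(23509 + l(138)) = √(23509 + (1 + 138 + 2*138²)) = √(23509 + (1 + 138 + 2*19044)) = √(23509 + (1 + 138 + 38088)) = √(23509 + 38227) = √61736 = 2*√15434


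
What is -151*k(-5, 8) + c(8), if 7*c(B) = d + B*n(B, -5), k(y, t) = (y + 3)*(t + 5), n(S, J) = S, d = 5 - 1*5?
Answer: 27546/7 ≈ 3935.1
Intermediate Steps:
d = 0 (d = 5 - 5 = 0)
k(y, t) = (3 + y)*(5 + t)
c(B) = B²/7 (c(B) = (0 + B*B)/7 = (0 + B²)/7 = B²/7)
-151*k(-5, 8) + c(8) = -151*(15 + 3*8 + 5*(-5) + 8*(-5)) + (⅐)*8² = -151*(15 + 24 - 25 - 40) + (⅐)*64 = -151*(-26) + 64/7 = 3926 + 64/7 = 27546/7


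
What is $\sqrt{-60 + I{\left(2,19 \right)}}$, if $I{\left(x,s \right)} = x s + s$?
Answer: $i \sqrt{3} \approx 1.732 i$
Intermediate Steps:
$I{\left(x,s \right)} = s + s x$ ($I{\left(x,s \right)} = s x + s = s + s x$)
$\sqrt{-60 + I{\left(2,19 \right)}} = \sqrt{-60 + 19 \left(1 + 2\right)} = \sqrt{-60 + 19 \cdot 3} = \sqrt{-60 + 57} = \sqrt{-3} = i \sqrt{3}$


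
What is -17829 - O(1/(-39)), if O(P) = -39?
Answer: -17790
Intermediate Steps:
-17829 - O(1/(-39)) = -17829 - 1*(-39) = -17829 + 39 = -17790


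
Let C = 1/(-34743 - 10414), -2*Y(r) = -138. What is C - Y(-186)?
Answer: -3115834/45157 ≈ -69.000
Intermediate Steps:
Y(r) = 69 (Y(r) = -½*(-138) = 69)
C = -1/45157 (C = 1/(-45157) = -1/45157 ≈ -2.2145e-5)
C - Y(-186) = -1/45157 - 1*69 = -1/45157 - 69 = -3115834/45157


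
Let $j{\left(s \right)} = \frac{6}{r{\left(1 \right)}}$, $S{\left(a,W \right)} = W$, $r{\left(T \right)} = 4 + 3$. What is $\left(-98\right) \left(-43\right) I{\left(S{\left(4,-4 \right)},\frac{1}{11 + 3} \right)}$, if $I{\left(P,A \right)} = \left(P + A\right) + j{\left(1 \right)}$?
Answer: $-12943$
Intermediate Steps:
$r{\left(T \right)} = 7$
$j{\left(s \right)} = \frac{6}{7}$
$I{\left(P,A \right)} = \frac{6}{7} + A + P$ ($I{\left(P,A \right)} = \left(P + A\right) + \frac{6}{7} = \left(A + P\right) + \frac{6}{7} = \frac{6}{7} + A + P$)
$\left(-98\right) \left(-43\right) I{\left(S{\left(4,-4 \right)},\frac{1}{11 + 3} \right)} = \left(-98\right) \left(-43\right) \left(\frac{6}{7} + \frac{1}{11 + 3} - 4\right) = 4214 \left(\frac{6}{7} + \frac{1}{14} - 4\right) = 4214 \left(- \frac{43}{14}\right) = -12943$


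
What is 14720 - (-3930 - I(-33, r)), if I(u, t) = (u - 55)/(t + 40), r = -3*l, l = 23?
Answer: 540938/29 ≈ 18653.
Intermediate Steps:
r = -69 (r = -3*23 = -69)
I(u, t) = (-55 + u)/(40 + t)
14720 - (-3930 - I(-33, r)) = 14720 - (-3930 - (-55 - 33)/(40 - 69)) = 14720 - (-3930 - (-88)/(-29)) = 14720 - (-3930 - (-1)*(-88)/29) = 14720 - (-3930 - 1*88/29) = 14720 - (-3930 - 88/29) = 14720 - 1*(-114058/29) = 14720 + 114058/29 = 540938/29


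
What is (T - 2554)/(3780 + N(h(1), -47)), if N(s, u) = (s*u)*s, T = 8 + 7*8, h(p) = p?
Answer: -2490/3733 ≈ -0.66702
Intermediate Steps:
T = 64 (T = 8 + 56 = 64)
N(s, u) = u*s**2
(T - 2554)/(3780 + N(h(1), -47)) = (64 - 2554)/(3780 - 47*1**2) = -2490/(3780 - 47*1) = -2490/(3780 - 47) = -2490/3733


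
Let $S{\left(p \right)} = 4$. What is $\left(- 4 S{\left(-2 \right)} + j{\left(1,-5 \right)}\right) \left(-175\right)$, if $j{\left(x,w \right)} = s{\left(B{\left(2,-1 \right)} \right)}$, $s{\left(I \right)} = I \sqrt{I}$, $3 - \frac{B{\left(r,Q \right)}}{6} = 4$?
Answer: $2800 + 1050 i \sqrt{6} \approx 2800.0 + 2572.0 i$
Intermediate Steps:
$B{\left(r,Q \right)} = -6$ ($B{\left(r,Q \right)} = 18 - 24 = -6$)
$s{\left(I \right)} = I^{\frac{3}{2}}$
$j{\left(x,w \right)} = - 6 i \sqrt{6}$ ($j{\left(x,w \right)} = \left(-6\right)^{\frac{3}{2}} = - 6 i \sqrt{6}$)
$\left(- 4 S{\left(-2 \right)} + j{\left(1,-5 \right)}\right) \left(-175\right) = \left(\left(-4\right) 4 - 6 i \sqrt{6}\right) \left(-175\right) = \left(-16 - 6 i \sqrt{6}\right) \left(-175\right) = 2800 + 1050 i \sqrt{6}$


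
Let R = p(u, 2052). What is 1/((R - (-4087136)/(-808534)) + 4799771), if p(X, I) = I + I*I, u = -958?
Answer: 404267/3643465209141 ≈ 1.1096e-7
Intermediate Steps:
p(X, I) = I + I²
R = 4212756 (R = 2052*(1 + 2052) = 2052*2053 = 4212756)
1/((R - (-4087136)/(-808534)) + 4799771) = 1/((4212756 - (-4087136)/(-808534)) + 4799771) = 1/((4212756 - (-4087136)*(-1)/808534) + 4799771) = 1/((4212756 - 1*2043568/404267) + 4799771) = 1/((4212756 - 2043568/404267) + 4799771) = 1/(1703076186284/404267 + 4799771) = 1/(3643465209141/404267) = 404267/3643465209141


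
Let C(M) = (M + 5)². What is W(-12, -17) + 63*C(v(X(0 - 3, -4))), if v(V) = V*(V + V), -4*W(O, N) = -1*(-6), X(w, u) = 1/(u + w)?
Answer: 1097133/686 ≈ 1599.3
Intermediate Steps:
W(O, N) = -3/2 (W(O, N) = -(-1)*(-6)/4 = -¼*6 = -3/2)
v(V) = 2*V² (v(V) = V*(2*V) = 2*V²)
C(M) = (5 + M)²
W(-12, -17) + 63*C(v(X(0 - 3, -4))) = -3/2 + 63*(5 + 2*(1/(-4 + (0 - 3)))²)² = -3/2 + 63*(5 + 2*(1/(-4 - 3))²)² = -3/2 + 63*(5 + 2*(1/(-7))²)² = -3/2 + 63*(5 + 2*(-⅐)²)² = -3/2 + 63*(5 + 2*(1/49))² = -3/2 + 63*(5 + 2/49)² = -3/2 + 63*(247/49)² = -3/2 + 63*(61009/2401) = -3/2 + 549081/343 = 1097133/686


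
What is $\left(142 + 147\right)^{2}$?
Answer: $83521$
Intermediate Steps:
$\left(142 + 147\right)^{2} = 289^{2} = 83521$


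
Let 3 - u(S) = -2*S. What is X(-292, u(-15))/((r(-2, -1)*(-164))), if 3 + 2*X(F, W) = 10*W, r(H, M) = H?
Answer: -273/656 ≈ -0.41616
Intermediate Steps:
u(S) = 3 + 2*S (u(S) = 3 - (-2)*S = 3 + 2*S)
X(F, W) = -3/2 + 5*W (X(F, W) = -3/2 + (10*W)/2 = -3/2 + 5*W)
X(-292, u(-15))/((r(-2, -1)*(-164))) = (-3/2 + 5*(3 + 2*(-15)))/((-2*(-164))) = (-3/2 + 5*(3 - 30))/328 = (-3/2 + 5*(-27))*(1/328) = (-3/2 - 135)*(1/328) = -273/2*1/328 = -273/656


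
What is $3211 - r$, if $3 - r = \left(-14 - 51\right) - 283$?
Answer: $2860$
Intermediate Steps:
$r = 351$ ($r = 3 - \left(\left(-14 - 51\right) - 283\right) = 3 - \left(-65 - 283\right) = 3 - -348 = 3 + 348 = 351$)
$3211 - r = 3211 - 351 = 2860$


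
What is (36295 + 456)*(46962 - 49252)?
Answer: -84159790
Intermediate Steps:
(36295 + 456)*(46962 - 49252) = 36751*(-2290) = -84159790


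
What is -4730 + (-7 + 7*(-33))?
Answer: -4968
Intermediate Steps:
-4730 + (-7 + 7*(-33)) = -4730 + (-7 - 231) = -4730 - 238 = -4968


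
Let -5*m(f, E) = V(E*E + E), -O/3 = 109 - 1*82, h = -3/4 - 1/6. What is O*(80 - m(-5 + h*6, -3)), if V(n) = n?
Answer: -32886/5 ≈ -6577.2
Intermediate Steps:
h = -11/12 (h = -3*¼ - 1*⅙ = -¾ - ⅙ = -11/12 ≈ -0.91667)
O = -81 (O = -3*(109 - 1*82) = -3*(109 - 82) = -3*27 = -81)
m(f, E) = -E/5 - E²/5 (m(f, E) = -(E*E + E)/5 = -(E² + E)/5 = -(E + E²)/5 = -E/5 - E²/5)
O*(80 - m(-5 + h*6, -3)) = -81*(80 - (-1)*(-3)*(1 - 3)/5) = -81*(80 - (-1)*(-3)*(-2)/5) = -81*(80 - 1*(-6/5)) = -81*(80 + 6/5) = -81*406/5 = -32886/5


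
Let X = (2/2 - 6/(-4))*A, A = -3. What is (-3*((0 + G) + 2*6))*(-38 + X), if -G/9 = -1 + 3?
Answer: -819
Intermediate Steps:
G = -18 (G = -9*(-1 + 3) = -9*2 = -18)
X = -15/2 (X = (2/2 - 6/(-4))*(-3) = (2*(½) - 6*(-¼))*(-3) = (1 + 3/2)*(-3) = (5/2)*(-3) = -15/2 ≈ -7.5000)
(-3*((0 + G) + 2*6))*(-38 + X) = (-3*((0 - 18) + 2*6))*(-38 - 15/2) = -3*(-18 + 12)*(-91/2) = -3*(-6)*(-91/2) = 18*(-91/2) = -819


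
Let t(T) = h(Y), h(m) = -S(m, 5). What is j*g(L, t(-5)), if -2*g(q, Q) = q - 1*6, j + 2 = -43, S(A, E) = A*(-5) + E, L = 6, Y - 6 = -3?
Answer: 0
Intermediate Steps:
Y = 3 (Y = 6 - 3 = 3)
S(A, E) = E - 5*A (S(A, E) = -5*A + E = E - 5*A)
h(m) = -5 + 5*m (h(m) = -(5 - 5*m) = -5 + 5*m)
t(T) = 10 (t(T) = -5 + 5*3 = -5 + 15 = 10)
j = -45 (j = -2 - 43 = -45)
g(q, Q) = 3 - q/2 (g(q, Q) = -(q - 1*6)/2 = -(q - 6)/2 = -(-6 + q)/2 = 3 - q/2)
j*g(L, t(-5)) = -45*(3 - ½*6) = -45*(3 - 3) = -45*0 = 0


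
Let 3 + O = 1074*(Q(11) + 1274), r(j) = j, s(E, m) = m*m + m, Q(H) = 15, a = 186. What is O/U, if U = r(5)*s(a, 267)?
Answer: 461461/119260 ≈ 3.8694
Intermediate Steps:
s(E, m) = m + m**2 (s(E, m) = m**2 + m = m + m**2)
O = 1384383 (O = -3 + 1074*(15 + 1274) = -3 + 1074*1289 = -3 + 1384386 = 1384383)
U = 357780 (U = 5*(267*(1 + 267)) = 5*(267*268) = 5*71556 = 357780)
O/U = 1384383/357780 = 1384383*(1/357780) = 461461/119260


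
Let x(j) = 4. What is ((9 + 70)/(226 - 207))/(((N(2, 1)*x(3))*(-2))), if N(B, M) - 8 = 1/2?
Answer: -79/1292 ≈ -0.061145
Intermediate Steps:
N(B, M) = 17/2 (N(B, M) = 8 + 1/2 = 8 + ½ = 17/2)
((9 + 70)/(226 - 207))/(((N(2, 1)*x(3))*(-2))) = ((9 + 70)/(226 - 207))/((((17/2)*4)*(-2))) = (79/19)/((34*(-2))) = (79*(1/19))/(-68) = -1/68*79/19 = -79/1292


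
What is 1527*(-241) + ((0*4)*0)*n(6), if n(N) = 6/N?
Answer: -368007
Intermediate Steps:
1527*(-241) + ((0*4)*0)*n(6) = 1527*(-241) + ((0*4)*0)*(6/6) = -368007 + (0*0)*(6*(⅙)) = -368007 + 0*1 = -368007 + 0 = -368007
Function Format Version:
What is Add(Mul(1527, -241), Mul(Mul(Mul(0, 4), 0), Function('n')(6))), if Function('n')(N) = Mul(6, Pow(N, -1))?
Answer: -368007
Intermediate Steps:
Add(Mul(1527, -241), Mul(Mul(Mul(0, 4), 0), Function('n')(6))) = Add(Mul(1527, -241), Mul(Mul(Mul(0, 4), 0), Mul(6, Pow(6, -1)))) = Add(-368007, Mul(Mul(0, 0), Mul(6, Rational(1, 6)))) = Add(-368007, Mul(0, 1)) = Add(-368007, 0) = -368007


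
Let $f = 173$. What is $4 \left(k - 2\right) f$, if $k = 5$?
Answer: $2076$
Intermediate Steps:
$4 \left(k - 2\right) f = 4 \left(5 - 2\right) 173 = 4 \cdot 3 \cdot 173 = 12 \cdot 173 = 2076$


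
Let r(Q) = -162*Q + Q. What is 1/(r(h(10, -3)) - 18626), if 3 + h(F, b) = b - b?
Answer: -1/18143 ≈ -5.5118e-5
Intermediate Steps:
h(F, b) = -3 (h(F, b) = -3 + (b - b) = -3 + 0 = -3)
r(Q) = -161*Q
1/(r(h(10, -3)) - 18626) = 1/(-161*(-3) - 18626) = 1/(483 - 18626) = 1/(-18143) = -1/18143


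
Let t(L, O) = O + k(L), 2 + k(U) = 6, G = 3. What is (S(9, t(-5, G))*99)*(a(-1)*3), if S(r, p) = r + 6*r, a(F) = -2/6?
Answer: -6237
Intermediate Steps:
k(U) = 4 (k(U) = -2 + 6 = 4)
a(F) = -⅓ (a(F) = -2*⅙ = -⅓)
t(L, O) = 4 + O (t(L, O) = O + 4 = 4 + O)
S(r, p) = 7*r
(S(9, t(-5, G))*99)*(a(-1)*3) = ((7*9)*99)*(-⅓*3) = (63*99)*(-1) = 6237*(-1) = -6237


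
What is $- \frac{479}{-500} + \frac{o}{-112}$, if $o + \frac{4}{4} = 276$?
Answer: $- \frac{20963}{14000} \approx -1.4974$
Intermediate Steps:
$o = 275$ ($o = -1 + 276 = 275$)
$- \frac{479}{-500} + \frac{o}{-112} = - \frac{479}{-500} + \frac{275}{-112} = \left(-479\right) \left(- \frac{1}{500}\right) + 275 \left(- \frac{1}{112}\right) = \frac{479}{500} - \frac{275}{112} = - \frac{20963}{14000}$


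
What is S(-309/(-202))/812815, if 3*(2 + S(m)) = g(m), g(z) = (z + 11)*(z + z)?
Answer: 219889/16583051630 ≈ 1.3260e-5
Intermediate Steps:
g(z) = 2*z*(11 + z) (g(z) = (11 + z)*(2*z) = 2*z*(11 + z))
S(m) = -2 + 2*m*(11 + m)/3 (S(m) = -2 + (2*m*(11 + m))/3 = -2 + 2*m*(11 + m)/3)
S(-309/(-202))/812815 = (-2 + 2*(-309/(-202))*(11 - 309/(-202))/3)/812815 = (-2 + 2*(-309*(-1/202))*(11 - 309*(-1/202))/3)*(1/812815) = (-2 + (2/3)*(309/202)*(11 + 309/202))*(1/812815) = (-2 + (2/3)*(309/202)*(2531/202))*(1/812815) = (-2 + 260693/20402)*(1/812815) = (219889/20402)*(1/812815) = 219889/16583051630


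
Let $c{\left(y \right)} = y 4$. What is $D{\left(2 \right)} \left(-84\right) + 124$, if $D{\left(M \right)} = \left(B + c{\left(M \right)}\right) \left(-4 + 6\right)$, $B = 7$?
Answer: $-2396$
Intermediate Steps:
$c{\left(y \right)} = 4 y$
$D{\left(M \right)} = 14 + 8 M$ ($D{\left(M \right)} = \left(7 + 4 M\right) \left(-4 + 6\right) = \left(7 + 4 M\right) 2 = 14 + 8 M$)
$D{\left(2 \right)} \left(-84\right) + 124 = \left(14 + 8 \cdot 2\right) \left(-84\right) + 124 = \left(14 + 16\right) \left(-84\right) + 124 = 30 \left(-84\right) + 124 = -2520 + 124 = -2396$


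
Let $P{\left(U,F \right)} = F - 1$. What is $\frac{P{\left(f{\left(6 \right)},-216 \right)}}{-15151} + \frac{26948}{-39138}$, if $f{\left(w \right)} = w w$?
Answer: $- \frac{199898101}{296489919} \approx -0.67422$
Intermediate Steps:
$f{\left(w \right)} = w^{2}$
$P{\left(U,F \right)} = -1 + F$ ($P{\left(U,F \right)} = F - 1 = -1 + F$)
$\frac{P{\left(f{\left(6 \right)},-216 \right)}}{-15151} + \frac{26948}{-39138} = \frac{-1 - 216}{-15151} + \frac{26948}{-39138} = \left(-217\right) \left(- \frac{1}{15151}\right) + 26948 \left(- \frac{1}{39138}\right) = \frac{217}{15151} - \frac{13474}{19569} = - \frac{199898101}{296489919}$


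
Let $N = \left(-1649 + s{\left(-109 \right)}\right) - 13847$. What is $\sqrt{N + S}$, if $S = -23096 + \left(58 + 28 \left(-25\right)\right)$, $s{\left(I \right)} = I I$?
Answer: $i \sqrt{27353} \approx 165.39 i$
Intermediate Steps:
$s{\left(I \right)} = I^{2}$
$S = -23738$ ($S = -23096 + \left(58 - 700\right) = -23096 - 642 = -23738$)
$N = -3615$ ($N = \left(-1649 + \left(-109\right)^{2}\right) - 13847 = \left(-1649 + 11881\right) - 13847 = 10232 - 13847 = -3615$)
$\sqrt{N + S} = \sqrt{-3615 - 23738} = \sqrt{-27353} = i \sqrt{27353}$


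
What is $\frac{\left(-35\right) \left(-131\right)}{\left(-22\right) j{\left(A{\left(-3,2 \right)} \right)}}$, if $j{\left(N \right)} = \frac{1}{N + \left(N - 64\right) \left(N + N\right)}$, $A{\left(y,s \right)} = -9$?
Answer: $- \frac{5983425}{22} \approx -2.7197 \cdot 10^{5}$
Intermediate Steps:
$j{\left(N \right)} = \frac{1}{N + 2 N \left(-64 + N\right)}$ ($j{\left(N \right)} = \frac{1}{N + \left(-64 + N\right) 2 N} = \frac{1}{N + 2 N \left(-64 + N\right)}$)
$\frac{\left(-35\right) \left(-131\right)}{\left(-22\right) j{\left(A{\left(-3,2 \right)} \right)}} = \frac{\left(-35\right) \left(-131\right)}{\left(-22\right) \frac{1}{\left(-9\right) \left(-127 + 2 \left(-9\right)\right)}} = \frac{4585}{\left(-22\right) \left(- \frac{1}{9 \left(-127 - 18\right)}\right)} = \frac{4585}{\left(-22\right) \left(- \frac{1}{9 \left(-145\right)}\right)} = \frac{4585}{\left(-22\right) \left(\left(- \frac{1}{9}\right) \left(- \frac{1}{145}\right)\right)} = \frac{4585}{\left(-22\right) \frac{1}{1305}} = \frac{4585}{- \frac{22}{1305}} = 4585 \left(- \frac{1305}{22}\right) = - \frac{5983425}{22}$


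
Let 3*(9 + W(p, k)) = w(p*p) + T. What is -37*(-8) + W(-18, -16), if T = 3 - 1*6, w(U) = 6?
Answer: 288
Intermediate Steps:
T = -3 (T = 3 - 6 = -3)
W(p, k) = -8 (W(p, k) = -9 + (6 - 3)/3 = -9 + (⅓)*3 = -9 + 1 = -8)
-37*(-8) + W(-18, -16) = -37*(-8) - 8 = 296 - 8 = 288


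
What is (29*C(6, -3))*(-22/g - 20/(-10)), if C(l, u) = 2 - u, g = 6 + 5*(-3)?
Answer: 5800/9 ≈ 644.44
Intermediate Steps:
g = -9 (g = 6 - 15 = -9)
(29*C(6, -3))*(-22/g - 20/(-10)) = (29*(2 - 1*(-3)))*(-22/(-9) - 20/(-10)) = (29*(2 + 3))*(-22*(-⅑) - 20*(-⅒)) = (29*5)*(22/9 + 2) = 145*(40/9) = 5800/9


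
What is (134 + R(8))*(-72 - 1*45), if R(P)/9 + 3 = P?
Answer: -20943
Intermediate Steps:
R(P) = -27 + 9*P
(134 + R(8))*(-72 - 1*45) = (134 + (-27 + 9*8))*(-72 - 1*45) = (134 + (-27 + 72))*(-72 - 45) = (134 + 45)*(-117) = 179*(-117) = -20943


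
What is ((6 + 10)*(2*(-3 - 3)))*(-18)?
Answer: 3456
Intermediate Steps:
((6 + 10)*(2*(-3 - 3)))*(-18) = (16*(2*(-6)))*(-18) = (16*(-12))*(-18) = -192*(-18) = 3456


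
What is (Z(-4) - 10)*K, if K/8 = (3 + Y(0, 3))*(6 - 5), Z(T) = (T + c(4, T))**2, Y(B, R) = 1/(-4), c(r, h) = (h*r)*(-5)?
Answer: 126852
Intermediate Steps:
c(r, h) = -5*h*r
Y(B, R) = -1/4
Z(T) = 361*T**2 (Z(T) = (T - 5*T*4)**2 = (T - 20*T)**2 = (-19*T)**2 = 361*T**2)
K = 22 (K = 8*((3 - 1/4)*(6 - 5)) = 8*((11/4)*1) = 8*(11/4) = 22)
(Z(-4) - 10)*K = (361*(-4)**2 - 10)*22 = (361*16 - 10)*22 = (5776 - 10)*22 = 5766*22 = 126852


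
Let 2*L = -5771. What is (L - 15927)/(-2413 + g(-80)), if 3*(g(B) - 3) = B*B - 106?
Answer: 37625/624 ≈ 60.296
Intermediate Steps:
L = -5771/2 (L = (½)*(-5771) = -5771/2 ≈ -2885.5)
g(B) = -97/3 + B²/3 (g(B) = 3 + (B*B - 106)/3 = 3 + (B² - 106)/3 = 3 + (-106 + B²)/3 = 3 + (-106/3 + B²/3) = -97/3 + B²/3)
(L - 15927)/(-2413 + g(-80)) = (-5771/2 - 15927)/(-2413 + (-97/3 + (⅓)*(-80)²)) = -37625/(2*(-2413 + (-97/3 + (⅓)*6400))) = -37625/(2*(-2413 + (-97/3 + 6400/3))) = -37625/(2*(-2413 + 2101)) = -37625/2/(-312) = -37625/2*(-1/312) = 37625/624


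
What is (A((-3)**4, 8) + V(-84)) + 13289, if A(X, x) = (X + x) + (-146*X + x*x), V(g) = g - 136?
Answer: 1396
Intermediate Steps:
V(g) = -136 + g
A(X, x) = x + x**2 - 145*X (A(X, x) = (X + x) + (-146*X + x**2) = (X + x) + (x**2 - 146*X) = x + x**2 - 145*X)
(A((-3)**4, 8) + V(-84)) + 13289 = ((8 + 8**2 - 145*(-3)**4) + (-136 - 84)) + 13289 = ((8 + 64 - 145*81) - 220) + 13289 = ((8 + 64 - 11745) - 220) + 13289 = (-11673 - 220) + 13289 = -11893 + 13289 = 1396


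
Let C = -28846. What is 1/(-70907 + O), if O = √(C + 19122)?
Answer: -4171/295753669 - 2*I*√2431/5027812373 ≈ -1.4103e-5 - 1.9613e-8*I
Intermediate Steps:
O = 2*I*√2431 (O = √(-28846 + 19122) = √(-9724) = 2*I*√2431 ≈ 98.61*I)
1/(-70907 + O) = 1/(-70907 + 2*I*√2431)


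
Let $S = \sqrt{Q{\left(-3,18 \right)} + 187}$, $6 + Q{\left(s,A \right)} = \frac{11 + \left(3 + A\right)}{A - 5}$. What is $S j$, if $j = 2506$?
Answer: $\frac{7518 \sqrt{3445}}{13} \approx 33943.0$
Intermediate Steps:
$Q{\left(s,A \right)} = -6 + \frac{14 + A}{-5 + A}$ ($Q{\left(s,A \right)} = -6 + \frac{11 + \left(3 + A\right)}{A - 5} = -6 + \frac{14 + A}{-5 + A}$)
$S = \frac{3 \sqrt{3445}}{13}$ ($S = \sqrt{\frac{44 - 90}{-5 + 18} + 187} = \sqrt{\frac{44 - 90}{13} + 187} = \sqrt{\frac{1}{13} \left(-46\right) + 187} = \sqrt{- \frac{46}{13} + 187} = \sqrt{\frac{2385}{13}} = \frac{3 \sqrt{3445}}{13} \approx 13.545$)
$S j = \frac{3 \sqrt{3445}}{13} \cdot 2506 = \frac{7518 \sqrt{3445}}{13}$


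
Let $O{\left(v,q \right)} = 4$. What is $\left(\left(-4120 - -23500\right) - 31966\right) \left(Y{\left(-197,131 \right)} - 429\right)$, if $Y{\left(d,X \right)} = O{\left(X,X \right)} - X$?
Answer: $6997816$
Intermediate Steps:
$Y{\left(d,X \right)} = 4 - X$
$\left(\left(-4120 - -23500\right) - 31966\right) \left(Y{\left(-197,131 \right)} - 429\right) = \left(\left(-4120 - -23500\right) - 31966\right) \left(\left(4 - 131\right) - 429\right) = \left(\left(-4120 + 23500\right) - 31966\right) \left(\left(4 - 131\right) - 429\right) = \left(19380 - 31966\right) \left(-127 - 429\right) = \left(-12586\right) \left(-556\right) = 6997816$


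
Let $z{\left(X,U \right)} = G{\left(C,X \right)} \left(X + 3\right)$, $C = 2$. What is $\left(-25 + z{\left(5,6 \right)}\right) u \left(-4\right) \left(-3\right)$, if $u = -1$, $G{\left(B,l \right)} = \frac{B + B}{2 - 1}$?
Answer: $-84$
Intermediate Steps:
$G{\left(B,l \right)} = 2 B$ ($G{\left(B,l \right)} = \frac{2 B}{1} = 2 B 1 = 2 B$)
$z{\left(X,U \right)} = 12 + 4 X$ ($z{\left(X,U \right)} = 2 \cdot 2 \left(X + 3\right) = 4 \left(3 + X\right) = 12 + 4 X$)
$\left(-25 + z{\left(5,6 \right)}\right) u \left(-4\right) \left(-3\right) = \left(-25 + \left(12 + 4 \cdot 5\right)\right) \left(-1\right) \left(-4\right) \left(-3\right) = \left(-25 + \left(12 + 20\right)\right) 4 \left(-3\right) = \left(-25 + 32\right) \left(-12\right) = 7 \left(-12\right) = -84$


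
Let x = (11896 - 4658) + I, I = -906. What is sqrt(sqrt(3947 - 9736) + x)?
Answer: sqrt(6332 + I*sqrt(5789)) ≈ 79.575 + 0.4781*I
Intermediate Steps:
x = 6332 (x = (11896 - 4658) - 906 = 7238 - 906 = 6332)
sqrt(sqrt(3947 - 9736) + x) = sqrt(sqrt(3947 - 9736) + 6332) = sqrt(sqrt(-5789) + 6332) = sqrt(I*sqrt(5789) + 6332) = sqrt(6332 + I*sqrt(5789))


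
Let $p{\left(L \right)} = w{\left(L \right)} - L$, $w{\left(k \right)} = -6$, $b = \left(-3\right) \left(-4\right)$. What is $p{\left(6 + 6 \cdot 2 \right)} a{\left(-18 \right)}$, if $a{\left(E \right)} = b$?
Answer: $-288$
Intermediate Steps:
$b = 12$
$a{\left(E \right)} = 12$
$p{\left(L \right)} = -6 - L$
$p{\left(6 + 6 \cdot 2 \right)} a{\left(-18 \right)} = \left(-6 - \left(6 + 6 \cdot 2\right)\right) 12 = \left(-6 - \left(6 + 12\right)\right) 12 = \left(-6 - 18\right) 12 = \left(-24\right) 12 = -288$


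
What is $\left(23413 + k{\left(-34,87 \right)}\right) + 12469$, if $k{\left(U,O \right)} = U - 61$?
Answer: $35787$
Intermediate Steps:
$k{\left(U,O \right)} = -61 + U$
$\left(23413 + k{\left(-34,87 \right)}\right) + 12469 = \left(23413 - 95\right) + 12469 = 23318 + 12469 = 35787$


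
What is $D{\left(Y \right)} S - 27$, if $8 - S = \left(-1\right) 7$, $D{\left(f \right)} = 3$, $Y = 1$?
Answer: $18$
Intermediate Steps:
$S = 15$ ($S = 8 - \left(-1\right) 7 = 8 - -7 = 8 + 7 = 15$)
$D{\left(Y \right)} S - 27 = 3 \cdot 15 - 27 = 45 - 27 = 18$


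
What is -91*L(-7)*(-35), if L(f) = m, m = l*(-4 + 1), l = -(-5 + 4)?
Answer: -9555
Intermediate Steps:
l = 1 (l = -1*(-1) = 1)
m = -3 (m = 1*(-4 + 1) = 1*(-3) = -3)
L(f) = -3
-91*L(-7)*(-35) = -91*(-3)*(-35) = 273*(-35) = -9555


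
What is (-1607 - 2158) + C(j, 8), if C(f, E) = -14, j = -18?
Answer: -3779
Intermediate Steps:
(-1607 - 2158) + C(j, 8) = (-1607 - 2158) - 14 = -3765 - 14 = -3779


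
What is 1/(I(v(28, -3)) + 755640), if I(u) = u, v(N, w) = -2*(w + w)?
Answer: 1/755652 ≈ 1.3234e-6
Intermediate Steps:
v(N, w) = -4*w
1/(I(v(28, -3)) + 755640) = 1/(-4*(-3) + 755640) = 1/(12 + 755640) = 1/755652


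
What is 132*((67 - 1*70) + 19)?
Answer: 2112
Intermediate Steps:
132*((67 - 1*70) + 19) = 132*((67 - 70) + 19) = 132*(-3 + 19) = 132*16 = 2112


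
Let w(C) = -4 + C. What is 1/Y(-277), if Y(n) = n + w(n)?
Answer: -1/558 ≈ -0.0017921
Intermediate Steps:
Y(n) = -4 + 2*n (Y(n) = n + (-4 + n) = -4 + 2*n)
1/Y(-277) = 1/(-4 + 2*(-277)) = 1/(-4 - 554) = 1/(-558) = -1/558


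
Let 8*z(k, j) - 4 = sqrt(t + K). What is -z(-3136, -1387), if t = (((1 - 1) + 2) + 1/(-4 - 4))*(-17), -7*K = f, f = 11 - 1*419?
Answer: -1/2 - sqrt(20706)/224 ≈ -1.1424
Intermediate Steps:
f = -408 (f = 11 - 419 = -408)
K = 408/7 (K = -1/7*(-408) = 408/7 ≈ 58.286)
t = -255/8 (t = ((0 + 2) + 1/(-8))*(-17) = (2 - 1/8)*(-17) = (15/8)*(-17) = -255/8 ≈ -31.875)
z(k, j) = 1/2 + sqrt(20706)/224 (z(k, j) = 1/2 + sqrt(-255/8 + 408/7)/8 = 1/2 + sqrt(1479/56)/8 = 1/2 + (sqrt(20706)/28)/8 = 1/2 + sqrt(20706)/224)
-z(-3136, -1387) = -(1/2 + sqrt(20706)/224) = -1/2 - sqrt(20706)/224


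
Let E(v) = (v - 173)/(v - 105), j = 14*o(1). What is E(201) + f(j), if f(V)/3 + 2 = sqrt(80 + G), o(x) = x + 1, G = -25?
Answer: -137/24 + 3*sqrt(55) ≈ 16.540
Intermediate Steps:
o(x) = 1 + x
j = 28 (j = 14*(1 + 1) = 14*2 = 28)
E(v) = (-173 + v)/(-105 + v)
f(V) = -6 + 3*sqrt(55) (f(V) = -6 + 3*sqrt(80 - 25) = -6 + 3*sqrt(55))
E(201) + f(j) = (-173 + 201)/(-105 + 201) + (-6 + 3*sqrt(55)) = 28/96 + (-6 + 3*sqrt(55)) = (1/96)*28 + (-6 + 3*sqrt(55)) = 7/24 + (-6 + 3*sqrt(55)) = -137/24 + 3*sqrt(55)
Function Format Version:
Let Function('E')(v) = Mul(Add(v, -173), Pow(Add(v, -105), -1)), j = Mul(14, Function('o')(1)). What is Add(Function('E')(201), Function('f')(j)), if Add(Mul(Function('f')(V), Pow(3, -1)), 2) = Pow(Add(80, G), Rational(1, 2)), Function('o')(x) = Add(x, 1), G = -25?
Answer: Add(Rational(-137, 24), Mul(3, Pow(55, Rational(1, 2)))) ≈ 16.540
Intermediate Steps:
Function('o')(x) = Add(1, x)
j = 28 (j = Mul(14, Add(1, 1)) = Mul(14, 2) = 28)
Function('E')(v) = Mul(Pow(Add(-105, v), -1), Add(-173, v)) (Function('E')(v) = Mul(Add(-173, v), Pow(Add(-105, v), -1)) = Mul(Pow(Add(-105, v), -1), Add(-173, v)))
Function('f')(V) = Add(-6, Mul(3, Pow(55, Rational(1, 2)))) (Function('f')(V) = Add(-6, Mul(3, Pow(Add(80, -25), Rational(1, 2)))) = Add(-6, Mul(3, Pow(55, Rational(1, 2)))))
Add(Function('E')(201), Function('f')(j)) = Add(Mul(Pow(Add(-105, 201), -1), Add(-173, 201)), Add(-6, Mul(3, Pow(55, Rational(1, 2))))) = Add(Mul(Pow(96, -1), 28), Add(-6, Mul(3, Pow(55, Rational(1, 2))))) = Add(Mul(Rational(1, 96), 28), Add(-6, Mul(3, Pow(55, Rational(1, 2))))) = Add(Rational(7, 24), Add(-6, Mul(3, Pow(55, Rational(1, 2))))) = Add(Rational(-137, 24), Mul(3, Pow(55, Rational(1, 2))))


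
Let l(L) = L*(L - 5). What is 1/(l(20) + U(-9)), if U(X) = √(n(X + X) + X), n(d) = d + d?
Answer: 20/6003 - I*√5/30015 ≈ 0.0033317 - 7.4498e-5*I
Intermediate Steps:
n(d) = 2*d
l(L) = L*(-5 + L)
U(X) = √5*√X (U(X) = √(2*(X + X) + X) = √(2*(2*X) + X) = √(4*X + X) = √(5*X) = √5*√X)
1/(l(20) + U(-9)) = 1/(20*(-5 + 20) + √5*√(-9)) = 1/(20*15 + √5*(3*I)) = 1/(300 + 3*I*√5)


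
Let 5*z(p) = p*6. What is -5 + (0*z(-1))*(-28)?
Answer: -5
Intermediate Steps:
z(p) = 6*p/5 (z(p) = (p*6)/5 = (6*p)/5 = 6*p/5)
-5 + (0*z(-1))*(-28) = -5 + (0*((6/5)*(-1)))*(-28) = -5 + (0*(-6/5))*(-28) = -5 + 0*(-28) = -5 + 0 = -5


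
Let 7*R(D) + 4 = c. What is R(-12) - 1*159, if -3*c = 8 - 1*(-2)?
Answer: -3361/21 ≈ -160.05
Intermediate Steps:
c = -10/3 (c = -(8 - 1*(-2))/3 = -(8 + 2)/3 = -⅓*10 = -10/3 ≈ -3.3333)
R(D) = -22/21 (R(D) = -4/7 + (⅐)*(-10/3) = -4/7 - 10/21 = -22/21)
R(-12) - 1*159 = -22/21 - 1*159 = -22/21 - 159 = -3361/21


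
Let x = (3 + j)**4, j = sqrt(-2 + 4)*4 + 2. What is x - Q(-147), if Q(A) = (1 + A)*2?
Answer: 6741 + 4560*sqrt(2) ≈ 13190.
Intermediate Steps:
j = 2 + 4*sqrt(2) (j = sqrt(2)*4 + 2 = 4*sqrt(2) + 2 = 2 + 4*sqrt(2) ≈ 7.6569)
Q(A) = 2 + 2*A
x = (5 + 4*sqrt(2))**4 (x = (3 + (2 + 4*sqrt(2)))**4 = (5 + 4*sqrt(2))**4 ≈ 12898.)
x - Q(-147) = (6449 + 4560*sqrt(2)) - (2 + 2*(-147)) = (6449 + 4560*sqrt(2)) - (2 - 294) = (6449 + 4560*sqrt(2)) - 1*(-292) = (6449 + 4560*sqrt(2)) + 292 = 6741 + 4560*sqrt(2)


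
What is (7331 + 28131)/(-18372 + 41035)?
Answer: 35462/22663 ≈ 1.5648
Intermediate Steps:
(7331 + 28131)/(-18372 + 41035) = 35462/22663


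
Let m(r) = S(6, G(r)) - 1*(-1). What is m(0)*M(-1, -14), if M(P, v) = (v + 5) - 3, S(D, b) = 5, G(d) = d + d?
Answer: -72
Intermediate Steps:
G(d) = 2*d
M(P, v) = 2 + v (M(P, v) = (5 + v) - 3 = 2 + v)
m(r) = 6 (m(r) = 5 - 1*(-1) = 5 + 1 = 6)
m(0)*M(-1, -14) = 6*(2 - 14) = 6*(-12) = -72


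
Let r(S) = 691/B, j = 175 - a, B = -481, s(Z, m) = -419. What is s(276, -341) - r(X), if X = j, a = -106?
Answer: -200848/481 ≈ -417.56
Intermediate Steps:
j = 281 (j = 175 - 1*(-106) = 175 + 106 = 281)
X = 281
r(S) = -691/481 (r(S) = 691/(-481) = 691*(-1/481) = -691/481)
s(276, -341) - r(X) = -419 - 1*(-691/481) = -419 + 691/481 = -200848/481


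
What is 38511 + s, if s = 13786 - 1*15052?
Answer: 37245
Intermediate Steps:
s = -1266 (s = 13786 - 15052 = -1266)
38511 + s = 38511 - 1266 = 37245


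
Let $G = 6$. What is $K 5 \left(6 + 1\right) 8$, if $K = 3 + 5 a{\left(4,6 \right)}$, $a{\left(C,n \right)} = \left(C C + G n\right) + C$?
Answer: $79240$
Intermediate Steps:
$a{\left(C,n \right)} = C + C^{2} + 6 n$ ($a{\left(C,n \right)} = \left(C C + 6 n\right) + C = \left(C^{2} + 6 n\right) + C = C + C^{2} + 6 n$)
$K = 283$ ($K = 3 + 5 \left(4 + 4^{2} + 6 \cdot 6\right) = 3 + 5 \left(4 + 16 + 36\right) = 3 + 5 \cdot 56 = 3 + 280 = 283$)
$K 5 \left(6 + 1\right) 8 = 283 \cdot 5 \left(6 + 1\right) 8 = 283 \cdot 5 \cdot 7 \cdot 8 = 283 \cdot 35 \cdot 8 = 9905 \cdot 8 = 79240$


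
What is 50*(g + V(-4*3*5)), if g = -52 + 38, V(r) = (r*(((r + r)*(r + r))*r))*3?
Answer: 7775999300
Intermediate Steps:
V(r) = 12*r**4 (V(r) = (r*(((2*r)*(2*r))*r))*3 = (r*((4*r**2)*r))*3 = (r*(4*r**3))*3 = (4*r**4)*3 = 12*r**4)
g = -14
50*(g + V(-4*3*5)) = 50*(-14 + 12*(-4*3*5)**4) = 50*(-14 + 12*(-12*5)**4) = 50*(-14 + 12*(-60)**4) = 50*(-14 + 12*12960000) = 50*(-14 + 155520000) = 50*155519986 = 7775999300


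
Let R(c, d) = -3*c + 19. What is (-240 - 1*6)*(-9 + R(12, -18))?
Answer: 6396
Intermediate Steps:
R(c, d) = 19 - 3*c
(-240 - 1*6)*(-9 + R(12, -18)) = (-240 - 1*6)*(-9 + (19 - 3*12)) = (-240 - 6)*(-9 + (19 - 36)) = -246*(-9 - 17) = -246*(-26) = 6396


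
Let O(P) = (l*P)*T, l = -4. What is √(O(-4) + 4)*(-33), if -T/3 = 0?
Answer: -66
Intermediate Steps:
T = 0 (T = -3*0 = 0)
O(P) = 0 (O(P) = -4*P*0 = 0)
√(O(-4) + 4)*(-33) = √(0 + 4)*(-33) = √4*(-33) = 2*(-33) = -66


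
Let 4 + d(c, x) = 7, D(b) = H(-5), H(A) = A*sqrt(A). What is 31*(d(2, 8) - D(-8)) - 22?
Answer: 71 + 155*I*sqrt(5) ≈ 71.0 + 346.59*I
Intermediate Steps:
H(A) = A**(3/2)
D(b) = -5*I*sqrt(5) (D(b) = (-5)**(3/2) = -5*I*sqrt(5))
d(c, x) = 3 (d(c, x) = -4 + 7 = 3)
31*(d(2, 8) - D(-8)) - 22 = 31*(3 - (-5)*I*sqrt(5)) - 22 = 31*(3 + 5*I*sqrt(5)) - 22 = (93 + 155*I*sqrt(5)) - 22 = 71 + 155*I*sqrt(5)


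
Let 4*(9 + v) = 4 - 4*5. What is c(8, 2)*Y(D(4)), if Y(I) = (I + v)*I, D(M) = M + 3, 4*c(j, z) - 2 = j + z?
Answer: -126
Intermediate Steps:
v = -13 (v = -9 + (4 - 4*5)/4 = -9 + (4 - 20)/4 = -9 + (1/4)*(-16) = -9 - 4 = -13)
c(j, z) = 1/2 + j/4 + z/4 (c(j, z) = 1/2 + (j + z)/4 = 1/2 + (j/4 + z/4) = 1/2 + j/4 + z/4)
D(M) = 3 + M
Y(I) = I*(-13 + I) (Y(I) = (I - 13)*I = (-13 + I)*I = I*(-13 + I))
c(8, 2)*Y(D(4)) = (1/2 + (1/4)*8 + (1/4)*2)*((3 + 4)*(-13 + (3 + 4))) = (1/2 + 2 + 1/2)*(7*(-13 + 7)) = 3*(7*(-6)) = 3*(-42) = -126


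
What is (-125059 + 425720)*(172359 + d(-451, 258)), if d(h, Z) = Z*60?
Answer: 56475861579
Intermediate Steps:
d(h, Z) = 60*Z
(-125059 + 425720)*(172359 + d(-451, 258)) = (-125059 + 425720)*(172359 + 60*258) = 300661*(172359 + 15480) = 300661*187839 = 56475861579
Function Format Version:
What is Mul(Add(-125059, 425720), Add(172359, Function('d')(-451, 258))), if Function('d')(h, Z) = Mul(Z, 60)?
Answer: 56475861579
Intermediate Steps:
Function('d')(h, Z) = Mul(60, Z)
Mul(Add(-125059, 425720), Add(172359, Function('d')(-451, 258))) = Mul(Add(-125059, 425720), Add(172359, Mul(60, 258))) = Mul(300661, Add(172359, 15480)) = Mul(300661, 187839) = 56475861579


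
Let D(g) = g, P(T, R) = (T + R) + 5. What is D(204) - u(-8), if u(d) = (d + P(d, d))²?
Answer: -157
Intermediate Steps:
P(T, R) = 5 + R + T (P(T, R) = (R + T) + 5 = 5 + R + T)
u(d) = (5 + 3*d)² (u(d) = (d + (5 + d + d))² = (d + (5 + 2*d))² = (5 + 3*d)²)
D(204) - u(-8) = 204 - (5 + 3*(-8))² = 204 - (5 - 24)² = 204 - 1*(-19)² = 204 - 1*361 = 204 - 361 = -157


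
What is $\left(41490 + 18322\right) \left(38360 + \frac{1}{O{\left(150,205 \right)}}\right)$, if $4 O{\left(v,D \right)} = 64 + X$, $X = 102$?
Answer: $\frac{190434350184}{83} \approx 2.2944 \cdot 10^{9}$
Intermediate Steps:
$O{\left(v,D \right)} = \frac{83}{2}$ ($O{\left(v,D \right)} = \frac{64 + 102}{4} = \frac{1}{4} \cdot 166 = \frac{83}{2}$)
$\left(41490 + 18322\right) \left(38360 + \frac{1}{O{\left(150,205 \right)}}\right) = \left(41490 + 18322\right) \left(38360 + \frac{1}{\frac{83}{2}}\right) = 59812 \left(38360 + \frac{2}{83}\right) = 59812 \cdot \frac{3183882}{83} = \frac{190434350184}{83}$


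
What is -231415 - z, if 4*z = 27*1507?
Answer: -966349/4 ≈ -2.4159e+5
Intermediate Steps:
z = 40689/4 (z = (27*1507)/4 = (¼)*40689 = 40689/4 ≈ 10172.)
-231415 - z = -231415 - 1*40689/4 = -231415 - 40689/4 = -966349/4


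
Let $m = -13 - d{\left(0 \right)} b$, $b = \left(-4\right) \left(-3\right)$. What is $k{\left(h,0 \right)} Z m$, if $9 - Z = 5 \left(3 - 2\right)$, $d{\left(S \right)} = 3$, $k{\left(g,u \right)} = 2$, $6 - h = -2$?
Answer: $-392$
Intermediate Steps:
$h = 8$ ($h = 6 - -2 = 6 + 2 = 8$)
$b = 12$
$Z = 4$ ($Z = 9 - 5 \left(3 - 2\right) = 9 - 5 \cdot 1 = 9 - 5 = 4$)
$m = -49$ ($m = -13 - 3 \cdot 12 = -13 - 36 = -49$)
$k{\left(h,0 \right)} Z m = 2 \cdot 4 \left(-49\right) = 8 \left(-49\right) = -392$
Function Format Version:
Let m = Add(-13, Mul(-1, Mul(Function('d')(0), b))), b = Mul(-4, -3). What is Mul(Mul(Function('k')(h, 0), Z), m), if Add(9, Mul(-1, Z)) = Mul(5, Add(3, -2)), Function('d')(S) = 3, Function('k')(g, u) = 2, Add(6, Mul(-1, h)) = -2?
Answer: -392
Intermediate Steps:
h = 8 (h = Add(6, Mul(-1, -2)) = Add(6, 2) = 8)
b = 12
Z = 4 (Z = Add(9, Mul(-1, Mul(5, Add(3, -2)))) = Add(9, Mul(-1, Mul(5, 1))) = Add(9, Mul(-1, 5)) = Add(9, -5) = 4)
m = -49 (m = Add(-13, Mul(-1, Mul(3, 12))) = Add(-13, Mul(-1, 36)) = Add(-13, -36) = -49)
Mul(Mul(Function('k')(h, 0), Z), m) = Mul(Mul(2, 4), -49) = Mul(8, -49) = -392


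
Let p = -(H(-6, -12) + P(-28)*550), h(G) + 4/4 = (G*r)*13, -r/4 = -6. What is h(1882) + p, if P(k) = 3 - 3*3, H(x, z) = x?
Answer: 590489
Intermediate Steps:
r = 24 (r = -4*(-6) = 24)
h(G) = -1 + 312*G (h(G) = -1 + (G*24)*13 = -1 + (24*G)*13 = -1 + 312*G)
P(k) = -6 (P(k) = 3 - 9 = -6)
p = 3306 (p = -(-6 - 6*550) = -(-6 - 3300) = -1*(-3306) = 3306)
h(1882) + p = (-1 + 312*1882) + 3306 = (-1 + 587184) + 3306 = 587183 + 3306 = 590489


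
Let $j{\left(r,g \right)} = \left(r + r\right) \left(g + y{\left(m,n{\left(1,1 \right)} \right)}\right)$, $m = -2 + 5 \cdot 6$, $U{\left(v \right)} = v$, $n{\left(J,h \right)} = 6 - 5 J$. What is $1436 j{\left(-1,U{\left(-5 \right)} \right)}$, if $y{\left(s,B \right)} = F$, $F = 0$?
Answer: $14360$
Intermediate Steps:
$m = 28$ ($m = -2 + 30 = 28$)
$y{\left(s,B \right)} = 0$
$j{\left(r,g \right)} = 2 g r$ ($j{\left(r,g \right)} = \left(r + r\right) \left(g + 0\right) = 2 r g = 2 g r$)
$1436 j{\left(-1,U{\left(-5 \right)} \right)} = 1436 \cdot 2 \left(-5\right) \left(-1\right) = 1436 \cdot 10 = 14360$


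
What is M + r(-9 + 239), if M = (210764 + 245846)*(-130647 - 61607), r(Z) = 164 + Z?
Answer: -87785098546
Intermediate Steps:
M = -87785098940 (M = 456610*(-192254) = -87785098940)
M + r(-9 + 239) = -87785098940 + (164 + (-9 + 239)) = -87785098940 + (164 + 230) = -87785098940 + 394 = -87785098546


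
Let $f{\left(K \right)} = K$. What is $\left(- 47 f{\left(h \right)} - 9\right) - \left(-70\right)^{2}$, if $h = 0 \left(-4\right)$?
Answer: $-4909$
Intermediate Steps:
$h = 0$
$\left(- 47 f{\left(h \right)} - 9\right) - \left(-70\right)^{2} = \left(\left(-47\right) 0 - 9\right) - \left(-70\right)^{2} = \left(0 - 9\right) - 4900 = -9 - 4900 = -4909$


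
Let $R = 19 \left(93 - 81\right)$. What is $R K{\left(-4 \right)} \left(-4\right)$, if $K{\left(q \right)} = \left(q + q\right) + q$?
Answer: $10944$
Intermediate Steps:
$K{\left(q \right)} = 3 q$ ($K{\left(q \right)} = 2 q + q = 3 q$)
$R = 228$ ($R = 19 \cdot 12 = 228$)
$R K{\left(-4 \right)} \left(-4\right) = 228 \cdot 3 \left(-4\right) \left(-4\right) = 228 \left(\left(-12\right) \left(-4\right)\right) = 228 \cdot 48 = 10944$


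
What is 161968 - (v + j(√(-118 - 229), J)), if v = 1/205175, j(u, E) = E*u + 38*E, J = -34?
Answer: 33496870499/205175 + 34*I*√347 ≈ 1.6326e+5 + 633.35*I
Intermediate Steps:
j(u, E) = 38*E + E*u
v = 1/205175 ≈ 4.8739e-6
161968 - (v + j(√(-118 - 229), J)) = 161968 - (1/205175 - 34*(38 + √(-118 - 229))) = 161968 - (1/205175 - 34*(38 + √(-347))) = 161968 - (1/205175 - 34*(38 + I*√347)) = 161968 - (1/205175 + (-1292 - 34*I*√347)) = 161968 - (-265086099/205175 - 34*I*√347) = 161968 + (265086099/205175 + 34*I*√347) = 33496870499/205175 + 34*I*√347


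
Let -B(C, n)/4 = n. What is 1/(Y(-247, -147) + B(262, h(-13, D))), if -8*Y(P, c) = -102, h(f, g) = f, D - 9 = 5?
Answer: 4/259 ≈ 0.015444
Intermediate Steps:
D = 14 (D = 9 + 5 = 14)
Y(P, c) = 51/4 (Y(P, c) = -1/8*(-102) = 51/4)
B(C, n) = -4*n
1/(Y(-247, -147) + B(262, h(-13, D))) = 1/(51/4 - 4*(-13)) = 1/(51/4 + 52) = 1/(259/4) = 4/259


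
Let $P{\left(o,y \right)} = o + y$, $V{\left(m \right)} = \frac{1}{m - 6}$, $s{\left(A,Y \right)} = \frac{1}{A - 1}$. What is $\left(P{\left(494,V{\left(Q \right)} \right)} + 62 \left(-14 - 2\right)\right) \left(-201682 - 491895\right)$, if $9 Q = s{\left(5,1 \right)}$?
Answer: $\frac{74286258162}{215} \approx 3.4552 \cdot 10^{8}$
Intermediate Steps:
$s{\left(A,Y \right)} = \frac{1}{-1 + A}$
$Q = \frac{1}{36}$ ($Q = \frac{1}{9 \left(-1 + 5\right)} = \frac{1}{9 \cdot 4} = \frac{1}{9} \cdot \frac{1}{4} = \frac{1}{36} \approx 0.027778$)
$V{\left(m \right)} = \frac{1}{-6 + m}$
$\left(P{\left(494,V{\left(Q \right)} \right)} + 62 \left(-14 - 2\right)\right) \left(-201682 - 491895\right) = \left(\left(494 + \frac{1}{-6 + \frac{1}{36}}\right) + 62 \left(-14 - 2\right)\right) \left(-201682 - 491895\right) = \left(\left(494 + \frac{1}{- \frac{215}{36}}\right) + 62 \left(-16\right)\right) \left(-693577\right) = \left(\left(494 - \frac{36}{215}\right) - 992\right) \left(-693577\right) = \left(\frac{106174}{215} - 992\right) \left(-693577\right) = \left(- \frac{107106}{215}\right) \left(-693577\right) = \frac{74286258162}{215}$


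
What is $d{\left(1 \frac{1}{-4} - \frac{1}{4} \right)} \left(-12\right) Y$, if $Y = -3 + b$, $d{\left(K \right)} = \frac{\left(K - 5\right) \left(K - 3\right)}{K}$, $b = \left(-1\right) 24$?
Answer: $-12474$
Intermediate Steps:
$b = -24$
$d{\left(K \right)} = \frac{\left(-5 + K\right) \left(-3 + K\right)}{K}$
$Y = -27$ ($Y = -3 - 24 = -27$)
$d{\left(1 \frac{1}{-4} - \frac{1}{4} \right)} \left(-12\right) Y = \left(-8 + \left(1 \frac{1}{-4} - \frac{1}{4}\right) + \frac{15}{1 \frac{1}{-4} - \frac{1}{4}}\right) \left(-12\right) \left(-27\right) = \left(-8 + \left(1 \left(- \frac{1}{4}\right) - \frac{1}{4}\right) + \frac{15}{1 \left(- \frac{1}{4}\right) - \frac{1}{4}}\right) \left(-12\right) \left(-27\right) = \left(-8 - \frac{1}{2} + \frac{15}{- \frac{1}{4} - \frac{1}{4}}\right) \left(-12\right) \left(-27\right) = \left(-8 - \frac{1}{2} + \frac{15}{- \frac{1}{2}}\right) \left(-12\right) \left(-27\right) = \left(-8 - \frac{1}{2} + 15 \left(-2\right)\right) \left(-12\right) \left(-27\right) = \left(-8 - \frac{1}{2} - 30\right) \left(-12\right) \left(-27\right) = \left(- \frac{77}{2}\right) \left(-12\right) \left(-27\right) = 462 \left(-27\right) = -12474$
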